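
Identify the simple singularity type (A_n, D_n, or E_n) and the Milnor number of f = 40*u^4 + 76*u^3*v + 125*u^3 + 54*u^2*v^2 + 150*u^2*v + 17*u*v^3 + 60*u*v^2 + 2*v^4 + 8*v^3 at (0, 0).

The Hessian of f at 0 has rank 0. Corank 2; j^3 = (5*u + 2*v)^3 is a perfect cube, so E-series; the 4-jet and mu = 7 give E_7.

Type E_7, Milnor number mu = 7.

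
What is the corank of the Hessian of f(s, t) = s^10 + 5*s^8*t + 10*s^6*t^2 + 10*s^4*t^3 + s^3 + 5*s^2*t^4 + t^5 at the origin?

2

The Hessian at 0 is [[0, 0], [0, 0]] of rank 0; hence corank 2.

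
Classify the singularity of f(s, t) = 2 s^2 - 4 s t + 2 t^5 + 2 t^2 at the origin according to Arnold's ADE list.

The Hessian of f at 0 has rank 1. Corank 1: A-series; mu = 4 gives A_4.

A_{4}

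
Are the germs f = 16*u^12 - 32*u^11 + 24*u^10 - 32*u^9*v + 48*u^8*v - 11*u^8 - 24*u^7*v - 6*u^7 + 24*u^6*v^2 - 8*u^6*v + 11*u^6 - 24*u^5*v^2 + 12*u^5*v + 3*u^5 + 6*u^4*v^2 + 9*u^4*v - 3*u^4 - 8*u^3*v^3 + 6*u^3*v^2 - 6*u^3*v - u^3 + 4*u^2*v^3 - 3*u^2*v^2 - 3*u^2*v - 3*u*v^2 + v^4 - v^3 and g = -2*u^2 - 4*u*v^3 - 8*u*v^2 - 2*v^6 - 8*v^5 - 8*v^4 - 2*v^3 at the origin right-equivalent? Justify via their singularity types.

The Hessian of f at 0 is [[0, 0], [0, 0]] with rank 0, so corank 2. A Groebner basis of the Jacobian ideal J(f) in C{u,v} is {u^3 + 3*u^2/2 + 3*u*v + 3*v^2/2, u^2*v - u^2 - 2*u*v - v^2, u^2/2 + u*v^2 + u*v + v^2/2, v^3}; counting standard monomials gives mu = 6. Corank 2; j^3 = -(u + v)^3 is a perfect cube, so E-series; the 4-jet and mu = 6 give E_6. The Hessian of g at 0 is [[-4, 0], [0, 0]] with rank 1, so corank 1. A Groebner basis of the Jacobian ideal J(g) in C{u,v} is {v^2, u}; counting standard monomials gives mu = 2. Corank 1: A-series; mu = 2 gives A_2. f is E_6 but g is A_2, hence not right-equivalent.

No.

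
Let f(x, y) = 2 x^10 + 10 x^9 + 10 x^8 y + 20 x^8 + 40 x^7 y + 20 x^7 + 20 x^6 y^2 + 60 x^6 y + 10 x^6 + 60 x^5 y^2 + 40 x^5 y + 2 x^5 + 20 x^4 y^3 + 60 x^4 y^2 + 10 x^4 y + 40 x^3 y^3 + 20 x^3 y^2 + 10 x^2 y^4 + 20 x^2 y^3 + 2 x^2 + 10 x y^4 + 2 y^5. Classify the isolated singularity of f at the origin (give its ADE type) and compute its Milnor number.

Type A_{4}, Milnor number mu = 4.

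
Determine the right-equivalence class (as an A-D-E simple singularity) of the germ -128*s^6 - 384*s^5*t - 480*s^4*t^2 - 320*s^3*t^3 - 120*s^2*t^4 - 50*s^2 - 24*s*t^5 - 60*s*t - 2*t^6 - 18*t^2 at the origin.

A_{5}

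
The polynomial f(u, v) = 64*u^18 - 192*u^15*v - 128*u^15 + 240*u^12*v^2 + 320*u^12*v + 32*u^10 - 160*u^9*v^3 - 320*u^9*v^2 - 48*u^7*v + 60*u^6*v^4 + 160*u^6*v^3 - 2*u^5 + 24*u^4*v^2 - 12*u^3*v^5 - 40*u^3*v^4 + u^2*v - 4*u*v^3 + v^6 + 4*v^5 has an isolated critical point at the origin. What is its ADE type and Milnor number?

The Hessian of f at 0 is [[0, 0], [0, 0]] with rank 0, so corank 2. A Groebner basis of the Jacobian ideal J(f) in C{u,v} is {u^3, u^2*v + 2*u^2/3 - 4*u*v^2/3, -u*v/2 + v^3}; counting standard monomials gives mu = 7. Corank 2; j^3 = u^2*v has shape L^2 M (L != M), so D-series; mu = 7 gives D_7.

Type D_7, Milnor number mu = 7.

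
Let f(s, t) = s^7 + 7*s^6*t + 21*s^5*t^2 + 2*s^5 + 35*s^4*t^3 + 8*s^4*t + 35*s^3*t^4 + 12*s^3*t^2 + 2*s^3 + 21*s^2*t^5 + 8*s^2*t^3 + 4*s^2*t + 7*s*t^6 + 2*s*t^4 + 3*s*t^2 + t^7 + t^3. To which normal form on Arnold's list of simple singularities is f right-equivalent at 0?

D_4

The Hessian of f at 0 is [[0, 0], [0, 0]] with rank 0, so corank 2. A Groebner basis of the Jacobian ideal J(f) in C{s,t} is {t^3, s^2 - 3*t^2/2, s*t + 3*t^2/2}; counting standard monomials gives mu = 4. Corank 2; j^3 = (s + t)*(2*s^2 + 2*s*t + t^2) splits into three distinct lines over C (the quadratic factor has nonzero discriminant), so D_4.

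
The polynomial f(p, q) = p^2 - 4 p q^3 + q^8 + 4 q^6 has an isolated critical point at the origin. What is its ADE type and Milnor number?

The Hessian of f at 0 is [[2, 0], [0, 0]] with rank 1, so corank 1. A Groebner basis of the Jacobian ideal J(f) in C{p,q} is {p^3, p^2*q, -p/2 + q^3}; counting standard monomials gives mu = 7. Corank 1: A-series; mu = 7 gives A_7.

Type A_7, Milnor number mu = 7.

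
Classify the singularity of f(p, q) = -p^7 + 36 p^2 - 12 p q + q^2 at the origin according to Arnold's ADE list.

A6

The Hessian of f at 0 has rank 1. Corank 1: A-series; mu = 6 gives A_6.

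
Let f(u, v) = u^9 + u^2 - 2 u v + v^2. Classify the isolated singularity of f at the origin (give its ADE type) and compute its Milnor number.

The Hessian of f at 0 is [[2, -2], [-2, 2]] with rank 1, so corank 1. A Groebner basis of the Jacobian ideal J(f) in C{u,v} is {v^8, u - v}; counting standard monomials gives mu = 8. Corank 1: A-series; mu = 8 gives A_8.

Type A8, Milnor number mu = 8.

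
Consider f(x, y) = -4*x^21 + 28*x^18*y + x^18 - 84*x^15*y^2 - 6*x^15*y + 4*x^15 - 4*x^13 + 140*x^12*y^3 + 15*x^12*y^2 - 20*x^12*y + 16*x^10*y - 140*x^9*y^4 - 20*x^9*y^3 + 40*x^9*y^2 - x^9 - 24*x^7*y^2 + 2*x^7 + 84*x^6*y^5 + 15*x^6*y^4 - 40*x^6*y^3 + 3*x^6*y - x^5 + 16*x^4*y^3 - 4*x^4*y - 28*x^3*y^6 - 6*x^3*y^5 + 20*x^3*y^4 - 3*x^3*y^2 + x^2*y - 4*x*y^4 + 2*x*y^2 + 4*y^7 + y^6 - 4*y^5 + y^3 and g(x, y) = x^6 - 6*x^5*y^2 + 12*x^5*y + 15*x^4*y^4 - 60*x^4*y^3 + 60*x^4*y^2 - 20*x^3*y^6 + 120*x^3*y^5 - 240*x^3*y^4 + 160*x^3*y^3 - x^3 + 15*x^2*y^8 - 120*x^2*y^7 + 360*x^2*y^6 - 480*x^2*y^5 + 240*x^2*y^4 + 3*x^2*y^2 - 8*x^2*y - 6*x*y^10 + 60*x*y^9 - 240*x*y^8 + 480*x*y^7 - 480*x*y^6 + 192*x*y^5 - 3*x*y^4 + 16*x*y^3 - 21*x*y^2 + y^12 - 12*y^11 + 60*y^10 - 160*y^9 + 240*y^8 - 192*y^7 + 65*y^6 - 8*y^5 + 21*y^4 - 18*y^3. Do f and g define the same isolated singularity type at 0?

The Hessian of f at 0 is [[0, 0], [0, 0]] with rank 0, so corank 2. A Groebner basis of the Jacobian ideal J(f) in C{x,y} is {-x*y + y^4 - y^2, x^3 + x^2/2 + x*y + y^3 + y^2/2, x^2*y - x^2/3 - 2*x*y/3 - y^3 - y^2/3, x^2/6 + x*y^2 + x*y/3 + y^3 + y^2/6}; counting standard monomials gives mu = 7. Corank 2; j^3 = y*(x + y)^2 has shape L^2 M (L != M), so D-series; mu = 7 gives D_7. The Hessian of g at 0 is [[0, 0], [0, 0]] with rank 0, so corank 2. A Groebner basis of the Jacobian ideal J(g) in C{x,y} is {-x^2 - 5*x*y + y^4 - y^3 - 6*y^2, x^3 - 27*x^2 - 273*x*y/2 + 3*y^3/2 - 333*y^2/2, x^2*y + 6*x^2 + 181*x*y/6 - 19*y^3/6 + 73*y^2/2, -x^2 + x*y^2 - 5*x*y + 2*y^3 - 6*y^2}; counting standard monomials gives mu = 7. Corank 2; j^3 = -(x + 2*y)*(x + 3*y)^2 has shape L^2 M (L != M), so D-series; mu = 7 gives D_7. Both have type D_7, hence right-equivalent.

Yes.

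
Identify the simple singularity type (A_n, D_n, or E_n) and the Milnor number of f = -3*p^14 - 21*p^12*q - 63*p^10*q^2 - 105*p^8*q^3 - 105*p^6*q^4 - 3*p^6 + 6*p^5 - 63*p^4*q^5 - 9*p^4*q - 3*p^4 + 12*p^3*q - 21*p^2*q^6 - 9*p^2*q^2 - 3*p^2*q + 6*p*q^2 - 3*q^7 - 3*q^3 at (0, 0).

Type D_8, Milnor number mu = 8.

The Hessian of f at 0 has rank 0. Corank 2; j^3 = -3*q*(p - q)^2 has shape L^2 M (L != M), so D-series; mu = 8 gives D_8.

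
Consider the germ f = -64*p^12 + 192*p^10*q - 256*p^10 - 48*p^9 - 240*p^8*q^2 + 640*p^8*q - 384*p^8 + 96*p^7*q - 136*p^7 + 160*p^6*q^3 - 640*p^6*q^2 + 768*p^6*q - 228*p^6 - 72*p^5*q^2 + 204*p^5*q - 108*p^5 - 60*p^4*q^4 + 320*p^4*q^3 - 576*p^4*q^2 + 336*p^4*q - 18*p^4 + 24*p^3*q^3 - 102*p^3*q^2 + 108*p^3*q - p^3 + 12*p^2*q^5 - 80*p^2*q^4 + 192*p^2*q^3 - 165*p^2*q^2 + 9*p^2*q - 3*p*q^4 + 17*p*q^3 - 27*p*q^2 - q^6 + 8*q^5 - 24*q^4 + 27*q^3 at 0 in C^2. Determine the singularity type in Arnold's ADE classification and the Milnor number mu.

Type E_7, Milnor number mu = 7.

The Hessian of f at 0 has rank 0. Corank 2; j^3 = -(p - 3*q)^3 is a perfect cube, so E-series; the 4-jet and mu = 7 give E_7.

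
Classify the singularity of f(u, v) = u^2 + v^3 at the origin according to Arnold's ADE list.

A_{2}

The Hessian of f at 0 has rank 1. Corank 1: A-series; mu = 2 gives A_2.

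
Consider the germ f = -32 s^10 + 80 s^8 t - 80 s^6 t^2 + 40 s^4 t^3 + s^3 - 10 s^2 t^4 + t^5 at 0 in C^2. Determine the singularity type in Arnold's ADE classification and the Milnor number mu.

The Hessian of f at 0 has rank 0. Corank 2; j^3 = s^3 is a perfect cube, so E-series; the 5-jet and mu = 8 give E_8.

Type E_{8}, Milnor number mu = 8.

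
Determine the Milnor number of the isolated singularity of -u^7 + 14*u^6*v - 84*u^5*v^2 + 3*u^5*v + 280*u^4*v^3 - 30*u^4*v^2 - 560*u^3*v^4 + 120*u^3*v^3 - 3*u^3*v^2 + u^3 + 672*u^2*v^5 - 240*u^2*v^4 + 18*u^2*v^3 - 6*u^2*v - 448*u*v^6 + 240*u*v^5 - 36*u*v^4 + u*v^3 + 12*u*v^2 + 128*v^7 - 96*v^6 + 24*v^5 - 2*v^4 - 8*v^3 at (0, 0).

The Hessian of f at 0 is [[0, 0], [0, 0]] with rank 0, so corank 2. A Groebner basis of the Jacobian ideal J(f) in C{u,v} is {u^3 - 6*u^2*v - 48*u^2 + 192*u*v - 192*v^2, 6*u^2 + u*v^2 - 24*u*v + 24*v^2, 3*u^2 - 12*u*v + v^3 + 12*v^2}; counting standard monomials gives mu = 7. Corank 2; j^3 = (u - 2*v)^3 is a perfect cube, so E-series; the 4-jet and mu = 7 give E_7.

7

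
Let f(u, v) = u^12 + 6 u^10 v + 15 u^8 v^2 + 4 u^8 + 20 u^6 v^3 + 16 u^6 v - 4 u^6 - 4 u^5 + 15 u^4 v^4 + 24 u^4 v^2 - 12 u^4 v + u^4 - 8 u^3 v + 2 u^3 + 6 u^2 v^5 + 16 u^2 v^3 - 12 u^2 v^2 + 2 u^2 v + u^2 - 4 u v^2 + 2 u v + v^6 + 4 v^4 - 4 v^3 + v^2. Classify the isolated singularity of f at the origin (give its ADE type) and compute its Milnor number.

Type A5, Milnor number mu = 5.

The Hessian of f at 0 is [[2, 2], [2, 2]] with rank 1, so corank 1. A Groebner basis of the Jacobian ideal J(f) in C{u,v} is {u*v^2 - 11*u*v/31 + 7*u/31 - 18*v^2/31 + 7*v/31, 5*u*v/31 - 6*u/31 + v^3 + 11*v^2/31 - 6*v/31, u^2 + 56*u*v/31 + u/31 + 24*v^2/31 + v/31}; counting standard monomials gives mu = 5. Corank 1: A-series; mu = 5 gives A_5.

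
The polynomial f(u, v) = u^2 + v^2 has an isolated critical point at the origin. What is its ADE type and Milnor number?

The Hessian of f at 0 has rank 2. Corank 0: nondegenerate Morse point, so A_1.

Type A_1, Milnor number mu = 1.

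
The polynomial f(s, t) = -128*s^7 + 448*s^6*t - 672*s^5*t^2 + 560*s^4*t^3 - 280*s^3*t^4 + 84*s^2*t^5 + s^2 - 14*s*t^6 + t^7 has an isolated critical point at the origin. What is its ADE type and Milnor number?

Type A6, Milnor number mu = 6.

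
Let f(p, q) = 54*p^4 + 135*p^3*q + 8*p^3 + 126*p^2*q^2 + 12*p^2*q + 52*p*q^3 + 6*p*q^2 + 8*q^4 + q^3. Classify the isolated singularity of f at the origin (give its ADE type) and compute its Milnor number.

Type E_7, Milnor number mu = 7.

The Hessian of f at 0 has rank 0. Corank 2; j^3 = (2*p + q)^3 is a perfect cube, so E-series; the 4-jet and mu = 7 give E_7.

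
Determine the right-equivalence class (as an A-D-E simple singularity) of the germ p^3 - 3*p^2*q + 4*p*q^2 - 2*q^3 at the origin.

D_{4}

The Hessian of f at 0 has rank 0. Corank 2; j^3 = (p - q)*(p^2 - 2*p*q + 2*q^2) splits into three distinct lines over C (the quadratic factor has nonzero discriminant), so D_4.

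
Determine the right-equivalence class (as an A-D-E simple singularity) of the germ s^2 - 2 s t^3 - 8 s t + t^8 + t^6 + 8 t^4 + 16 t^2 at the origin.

A_7

The Hessian of f at 0 is [[2, -8], [-8, 32]] with rank 1, so corank 1. A Groebner basis of the Jacobian ideal J(f) in C{s,t} is {s^3 - 48*s*t^2 + 128*s - 512*t, s^2*t - 8*s*t^2 + 16*s - 64*t, -s + t^3 + 4*t}; counting standard monomials gives mu = 7. Corank 1: A-series; mu = 7 gives A_7.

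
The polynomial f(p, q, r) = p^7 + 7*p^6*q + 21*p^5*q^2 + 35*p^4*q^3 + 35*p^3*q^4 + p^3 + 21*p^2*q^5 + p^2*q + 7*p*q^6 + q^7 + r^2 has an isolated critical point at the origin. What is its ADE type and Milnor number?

Type D_{8}, Milnor number mu = 8.

The Hessian of f at 0 is [[0, 0, 0], [0, 0, 0], [0, 0, 2]] with rank 1, so corank 2. A Groebner basis of the Jacobian ideal J(f) in C{p,q,r} is {-p*q/7 + q^6, p*q^2, p^2 + p*q, r}; counting standard monomials gives mu = 8. Corank 2; j^3 = p^2*(p + q) has shape L^2 M (L != M), so D-series; mu = 8 gives D_8.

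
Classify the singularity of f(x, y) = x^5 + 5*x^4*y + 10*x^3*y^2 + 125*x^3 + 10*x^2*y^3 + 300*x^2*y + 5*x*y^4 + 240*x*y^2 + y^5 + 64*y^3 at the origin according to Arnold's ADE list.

The Hessian of f at 0 is [[0, 0], [0, 0]] with rank 0, so corank 2. A Groebner basis of the Jacobian ideal J(f) in C{x,y} is {y^5, x*y^3 + 17*y^4/20, x^2 + 8*x*y/5 + 16*y^2/25}; counting standard monomials gives mu = 8. Corank 2; j^3 = (5*x + 4*y)^3 is a perfect cube, so E-series; the 5-jet and mu = 8 give E_8.

E8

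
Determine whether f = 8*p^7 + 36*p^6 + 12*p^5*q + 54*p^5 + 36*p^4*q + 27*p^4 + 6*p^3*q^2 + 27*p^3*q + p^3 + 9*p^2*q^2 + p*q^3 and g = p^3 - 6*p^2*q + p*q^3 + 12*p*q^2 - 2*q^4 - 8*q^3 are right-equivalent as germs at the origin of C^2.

Yes.

The Hessian of f at 0 is [[0, 0], [0, 0]] with rank 0, so corank 2. A Groebner basis of the Jacobian ideal J(f) in C{p,q} is {p^2/3 + q^4 + q^3/9, p^3, p^2*q - p^2/9 - q^3/27, 2*p^2/3 + p*q^2 + 2*q^3/9}; counting standard monomials gives mu = 7. Corank 2; j^3 = p^3 is a perfect cube, so E-series; the 4-jet and mu = 7 give E_7. The Hessian of g at 0 is [[0, 0], [0, 0]] with rank 0, so corank 2. A Groebner basis of the Jacobian ideal J(g) in C{p,q} is {p^3 - 6*p^2*q - 48*p^2 + 192*p*q - 192*q^2, 6*p^2 + p*q^2 - 24*p*q + 24*q^2, 3*p^2 - 12*p*q + q^3 + 12*q^2}; counting standard monomials gives mu = 7. Corank 2; j^3 = (p - 2*q)^3 is a perfect cube, so E-series; the 4-jet and mu = 7 give E_7. Both have type E_7, hence right-equivalent.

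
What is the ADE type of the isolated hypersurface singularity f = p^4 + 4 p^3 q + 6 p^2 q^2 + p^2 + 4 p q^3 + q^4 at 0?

A3

The Hessian of f at 0 is [[2, 0], [0, 0]] with rank 1, so corank 1. A Groebner basis of the Jacobian ideal J(f) in C{p,q} is {q^3, p}; counting standard monomials gives mu = 3. Corank 1: A-series; mu = 3 gives A_3.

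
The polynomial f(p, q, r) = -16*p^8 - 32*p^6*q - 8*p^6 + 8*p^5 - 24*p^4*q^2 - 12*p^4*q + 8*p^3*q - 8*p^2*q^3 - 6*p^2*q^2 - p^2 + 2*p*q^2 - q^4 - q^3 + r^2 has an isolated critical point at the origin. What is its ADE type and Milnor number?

The Hessian of f at 0 has rank 2. Corank 1: A-series; mu = 2 gives A_2.

Type A_2, Milnor number mu = 2.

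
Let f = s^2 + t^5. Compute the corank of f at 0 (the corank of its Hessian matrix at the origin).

1

Hessian at 0 has rank 1.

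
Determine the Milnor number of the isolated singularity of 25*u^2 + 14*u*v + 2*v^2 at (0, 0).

1

The Hessian of f at 0 has rank 2. Corank 0: nondegenerate Morse point, so A_1.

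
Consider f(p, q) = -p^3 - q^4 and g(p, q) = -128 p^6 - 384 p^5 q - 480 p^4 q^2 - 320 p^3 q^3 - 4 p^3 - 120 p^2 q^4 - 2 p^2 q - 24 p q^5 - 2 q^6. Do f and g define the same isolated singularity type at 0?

No.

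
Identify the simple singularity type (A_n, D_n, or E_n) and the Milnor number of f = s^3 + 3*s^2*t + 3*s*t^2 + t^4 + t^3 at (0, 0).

The Hessian of f at 0 has rank 0. Corank 2; j^3 = (s + t)^3 is a perfect cube, so E-series; the 4-jet and mu = 6 give E_6.

Type E_{6}, Milnor number mu = 6.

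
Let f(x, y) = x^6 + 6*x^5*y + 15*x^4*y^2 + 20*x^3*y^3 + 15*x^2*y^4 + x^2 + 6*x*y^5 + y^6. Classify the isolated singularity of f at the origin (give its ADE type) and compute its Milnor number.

Type A_5, Milnor number mu = 5.

The Hessian of f at 0 has rank 1. Corank 1: A-series; mu = 5 gives A_5.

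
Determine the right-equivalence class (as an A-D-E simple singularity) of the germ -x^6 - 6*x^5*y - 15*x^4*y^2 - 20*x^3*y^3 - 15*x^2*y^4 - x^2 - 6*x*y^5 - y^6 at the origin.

A_{5}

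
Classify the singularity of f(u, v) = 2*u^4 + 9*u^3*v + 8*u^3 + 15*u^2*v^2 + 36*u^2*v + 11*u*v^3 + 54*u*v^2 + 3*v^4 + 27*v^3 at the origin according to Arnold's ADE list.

E_7

The Hessian of f at 0 is [[0, 0], [0, 0]] with rank 0, so corank 2. A Groebner basis of the Jacobian ideal J(f) in C{u,v} is {768*u^2 + 2304*u*v + v^4 - 8*v^3 + 1728*v^2, u^3 + 180*u^2 + 540*u*v + 3*v^3/2 + 405*v^2, u^2*v - 88*u^2 - 264*u*v - 4*v^3/3 - 198*v^2, 32*u^2 + u*v^2 + 96*u*v + 7*v^3/6 + 72*v^2}; counting standard monomials gives mu = 7. Corank 2; j^3 = (2*u + 3*v)^3 is a perfect cube, so E-series; the 4-jet and mu = 7 give E_7.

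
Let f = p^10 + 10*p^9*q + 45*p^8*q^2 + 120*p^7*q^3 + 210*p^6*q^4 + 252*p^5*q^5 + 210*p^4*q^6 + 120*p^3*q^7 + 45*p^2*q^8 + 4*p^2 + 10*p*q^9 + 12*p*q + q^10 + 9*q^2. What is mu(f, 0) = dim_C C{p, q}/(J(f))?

9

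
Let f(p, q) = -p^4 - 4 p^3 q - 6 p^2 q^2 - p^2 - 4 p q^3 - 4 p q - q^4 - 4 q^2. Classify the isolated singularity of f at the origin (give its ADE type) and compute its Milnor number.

Type A3, Milnor number mu = 3.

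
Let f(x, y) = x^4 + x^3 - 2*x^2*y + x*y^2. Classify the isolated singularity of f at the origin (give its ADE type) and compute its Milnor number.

Type D_{5}, Milnor number mu = 5.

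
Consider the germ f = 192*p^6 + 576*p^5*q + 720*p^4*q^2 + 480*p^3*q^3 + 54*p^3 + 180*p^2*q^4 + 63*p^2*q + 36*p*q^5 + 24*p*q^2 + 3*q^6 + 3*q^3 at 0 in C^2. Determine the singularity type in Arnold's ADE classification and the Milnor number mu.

Type D_7, Milnor number mu = 7.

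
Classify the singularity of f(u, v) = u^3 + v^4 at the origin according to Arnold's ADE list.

E_{6}

The Hessian of f at 0 is [[0, 0], [0, 0]] with rank 0, so corank 2. A Groebner basis of the Jacobian ideal J(f) in C{u,v} is {v^3, u^2}; counting standard monomials gives mu = 6. Corank 2; j^3 = u^3 is a perfect cube, so E-series; the 4-jet and mu = 6 give E_6.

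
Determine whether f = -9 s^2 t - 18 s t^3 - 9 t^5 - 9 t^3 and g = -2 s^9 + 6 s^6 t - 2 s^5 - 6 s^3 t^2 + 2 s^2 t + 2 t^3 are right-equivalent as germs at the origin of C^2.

The Hessian of f at 0 is [[0, 0], [0, 0]] with rank 0, so corank 2. A Groebner basis of the Jacobian ideal J(f) in C{s,t} is {t^3, s^2 + 3*t^2, s*t}; counting standard monomials gives mu = 4. Corank 2; j^3 = -9*t*(s^2 + t^2) splits into three distinct lines over C (the quadratic factor has nonzero discriminant), so D_4. The Hessian of g at 0 is [[0, 0], [0, 0]] with rank 0, so corank 2. A Groebner basis of the Jacobian ideal J(g) in C{s,t} is {t^3, s^2 + 3*t^2, s*t}; counting standard monomials gives mu = 4. Corank 2; j^3 = 2*t*(s^2 + t^2) splits into three distinct lines over C (the quadratic factor has nonzero discriminant), so D_4. Both have type D_4, hence right-equivalent.

Yes.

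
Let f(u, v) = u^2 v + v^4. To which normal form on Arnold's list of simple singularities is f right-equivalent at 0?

The Hessian of f at 0 is [[0, 0], [0, 0]] with rank 0, so corank 2. A Groebner basis of the Jacobian ideal J(f) in C{u,v} is {u^3, u^2/4 + v^3, u*v}; counting standard monomials gives mu = 5. Corank 2; j^3 = u^2*v has shape L^2 M (L != M), so D-series; mu = 5 gives D_5.

D5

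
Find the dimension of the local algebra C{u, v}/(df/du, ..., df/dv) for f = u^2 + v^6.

The Hessian of f at 0 is [[2, 0], [0, 0]] with rank 1, so corank 1. A Groebner basis of the Jacobian ideal J(f) in C{u,v} is {v^5, u}; counting standard monomials gives mu = 5. Corank 1: A-series; mu = 5 gives A_5.

5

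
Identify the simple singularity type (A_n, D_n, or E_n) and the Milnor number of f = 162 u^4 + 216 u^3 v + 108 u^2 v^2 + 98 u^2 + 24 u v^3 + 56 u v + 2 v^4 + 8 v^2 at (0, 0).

Type A3, Milnor number mu = 3.

The Hessian of f at 0 has rank 1. Corank 1: A-series; mu = 3 gives A_3.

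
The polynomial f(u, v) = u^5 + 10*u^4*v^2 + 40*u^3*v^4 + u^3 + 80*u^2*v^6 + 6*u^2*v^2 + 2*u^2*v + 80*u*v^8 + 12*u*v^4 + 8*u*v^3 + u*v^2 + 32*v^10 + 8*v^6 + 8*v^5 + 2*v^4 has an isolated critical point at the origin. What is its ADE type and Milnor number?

Type D_{6}, Milnor number mu = 6.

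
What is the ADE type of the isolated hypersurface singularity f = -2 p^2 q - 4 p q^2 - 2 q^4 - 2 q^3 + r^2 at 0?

D_{5}

The Hessian of f at 0 has rank 1. Corank 2; j^3 = -2*q*(p + q)^2 has shape L^2 M (L != M), so D-series; mu = 5 gives D_5.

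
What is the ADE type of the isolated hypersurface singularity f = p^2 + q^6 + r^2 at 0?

A_{5}

The Hessian of f at 0 is [[2, 0, 0], [0, 0, 0], [0, 0, 2]] with rank 2, so corank 1. A Groebner basis of the Jacobian ideal J(f) in C{p,q,r} is {q^5, p, r}; counting standard monomials gives mu = 5. Corank 1: A-series; mu = 5 gives A_5.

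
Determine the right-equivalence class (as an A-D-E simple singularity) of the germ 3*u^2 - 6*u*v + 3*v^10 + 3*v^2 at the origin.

A9

The Hessian of f at 0 has rank 1. Corank 1: A-series; mu = 9 gives A_9.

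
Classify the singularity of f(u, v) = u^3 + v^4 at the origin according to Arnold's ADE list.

E_6

The Hessian of f at 0 has rank 0. Corank 2; j^3 = u^3 is a perfect cube, so E-series; the 4-jet and mu = 6 give E_6.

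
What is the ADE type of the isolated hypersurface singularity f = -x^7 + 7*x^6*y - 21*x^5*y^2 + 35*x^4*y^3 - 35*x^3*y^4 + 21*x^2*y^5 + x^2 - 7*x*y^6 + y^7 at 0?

A_6

The Hessian of f at 0 is [[2, 0], [0, 0]] with rank 1, so corank 1. A Groebner basis of the Jacobian ideal J(f) in C{x,y} is {y^6, x}; counting standard monomials gives mu = 6. Corank 1: A-series; mu = 6 gives A_6.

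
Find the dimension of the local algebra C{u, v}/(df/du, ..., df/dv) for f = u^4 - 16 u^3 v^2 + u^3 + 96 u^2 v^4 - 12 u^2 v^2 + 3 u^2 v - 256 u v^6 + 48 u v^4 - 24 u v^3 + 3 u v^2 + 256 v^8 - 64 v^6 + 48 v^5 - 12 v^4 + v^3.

The Hessian of f at 0 is [[0, 0], [0, 0]] with rank 0, so corank 2. A Groebner basis of the Jacobian ideal J(f) in C{u,v} is {u^3, u^2*v - u^2/8 - u*v/4 - v^2/8, u^2/4 + u*v^2 + u*v/2 + v^2/4, -3*u^2/8 - 3*u*v/4 + v^3 - 3*v^2/8}; counting standard monomials gives mu = 6. Corank 2; j^3 = (u + v)^3 is a perfect cube, so E-series; the 4-jet and mu = 6 give E_6.

6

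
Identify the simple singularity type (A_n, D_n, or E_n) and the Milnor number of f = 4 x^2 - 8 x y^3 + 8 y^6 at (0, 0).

The Hessian of f at 0 has rank 1. Corank 1: A-series; mu = 5 gives A_5.

Type A_5, Milnor number mu = 5.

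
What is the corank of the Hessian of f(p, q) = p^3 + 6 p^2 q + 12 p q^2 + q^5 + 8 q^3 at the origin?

The Hessian at 0 is [[0, 0], [0, 0]] of rank 0; hence corank 2.

2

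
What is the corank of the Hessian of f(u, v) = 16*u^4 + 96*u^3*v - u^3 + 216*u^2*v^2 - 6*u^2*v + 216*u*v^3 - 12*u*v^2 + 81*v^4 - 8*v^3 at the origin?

The Hessian at 0 is [[0, 0], [0, 0]] of rank 0; hence corank 2.

2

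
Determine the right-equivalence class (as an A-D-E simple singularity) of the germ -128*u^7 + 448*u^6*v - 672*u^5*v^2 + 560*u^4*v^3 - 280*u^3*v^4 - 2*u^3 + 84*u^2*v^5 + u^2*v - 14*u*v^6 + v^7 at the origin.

D8

The Hessian of f at 0 is [[0, 0], [0, 0]] with rank 0, so corank 2. A Groebner basis of the Jacobian ideal J(f) in C{u,v} is {u*v/14 + v^6, u*v^2, u^2 - u*v/2}; counting standard monomials gives mu = 8. Corank 2; j^3 = -u^2*(2*u - v) has shape L^2 M (L != M), so D-series; mu = 8 gives D_8.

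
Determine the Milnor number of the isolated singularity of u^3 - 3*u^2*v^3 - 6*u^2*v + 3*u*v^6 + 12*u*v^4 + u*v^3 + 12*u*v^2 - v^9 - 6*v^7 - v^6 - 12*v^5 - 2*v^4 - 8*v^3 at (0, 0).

7

The Hessian of f at 0 is [[0, 0], [0, 0]] with rank 0, so corank 2. A Groebner basis of the Jacobian ideal J(f) in C{u,v} is {u^3 - 6*u^2*v - 48*u^2 + 192*u*v - 192*v^2, 6*u^2 + u*v^2 - 24*u*v + 24*v^2, 3*u^2 - 12*u*v + v^3 + 12*v^2}; counting standard monomials gives mu = 7. Corank 2; j^3 = (u - 2*v)^3 is a perfect cube, so E-series; the 4-jet and mu = 7 give E_7.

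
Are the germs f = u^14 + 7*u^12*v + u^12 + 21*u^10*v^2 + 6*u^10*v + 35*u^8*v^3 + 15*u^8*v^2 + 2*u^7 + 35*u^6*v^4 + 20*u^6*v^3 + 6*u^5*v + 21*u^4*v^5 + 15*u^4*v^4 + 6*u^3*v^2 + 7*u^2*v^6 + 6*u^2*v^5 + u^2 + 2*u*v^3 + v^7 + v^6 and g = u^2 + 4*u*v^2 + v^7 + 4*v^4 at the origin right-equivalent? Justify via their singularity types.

Yes.

The Hessian of f at 0 is [[2, 0], [0, 0]] with rank 1, so corank 1. A Groebner basis of the Jacobian ideal J(f) in C{u,v} is {u + v^3, u^2}; counting standard monomials gives mu = 6. Corank 1: A-series; mu = 6 gives A_6. The Hessian of g at 0 is [[2, 0], [0, 0]] with rank 1, so corank 1. A Groebner basis of the Jacobian ideal J(g) in C{u,v} is {u^3, u/2 + v^2}; counting standard monomials gives mu = 6. Corank 1: A-series; mu = 6 gives A_6. Both have type A_6, hence right-equivalent.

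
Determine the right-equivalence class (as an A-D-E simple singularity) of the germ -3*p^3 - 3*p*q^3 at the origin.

E_7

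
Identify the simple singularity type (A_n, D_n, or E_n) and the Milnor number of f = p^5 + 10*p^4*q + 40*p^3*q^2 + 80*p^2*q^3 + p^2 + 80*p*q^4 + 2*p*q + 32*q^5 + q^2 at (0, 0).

Type A_{4}, Milnor number mu = 4.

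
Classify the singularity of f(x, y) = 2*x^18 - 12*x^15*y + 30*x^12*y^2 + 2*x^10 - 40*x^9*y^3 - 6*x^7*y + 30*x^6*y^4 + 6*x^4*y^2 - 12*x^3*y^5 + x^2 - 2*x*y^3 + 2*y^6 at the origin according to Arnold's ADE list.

The Hessian of f at 0 has rank 1. Corank 1: A-series; mu = 5 gives A_5.

A_5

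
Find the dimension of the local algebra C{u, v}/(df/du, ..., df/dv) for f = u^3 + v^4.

The Hessian of f at 0 has rank 0. Corank 2; j^3 = u^3 is a perfect cube, so E-series; the 4-jet and mu = 6 give E_6.

6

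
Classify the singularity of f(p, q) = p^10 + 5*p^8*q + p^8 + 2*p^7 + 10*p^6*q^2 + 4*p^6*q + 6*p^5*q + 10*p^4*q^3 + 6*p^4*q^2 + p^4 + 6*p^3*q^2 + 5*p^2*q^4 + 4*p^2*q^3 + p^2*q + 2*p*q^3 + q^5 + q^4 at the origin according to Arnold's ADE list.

D5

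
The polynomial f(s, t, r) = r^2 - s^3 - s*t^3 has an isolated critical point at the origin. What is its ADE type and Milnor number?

The Hessian of f at 0 has rank 1. Corank 2; j^3 = -s^3 is a perfect cube, so E-series; the 4-jet and mu = 7 give E_7.

Type E7, Milnor number mu = 7.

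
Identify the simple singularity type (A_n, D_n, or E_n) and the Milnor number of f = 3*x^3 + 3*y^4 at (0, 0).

Type E6, Milnor number mu = 6.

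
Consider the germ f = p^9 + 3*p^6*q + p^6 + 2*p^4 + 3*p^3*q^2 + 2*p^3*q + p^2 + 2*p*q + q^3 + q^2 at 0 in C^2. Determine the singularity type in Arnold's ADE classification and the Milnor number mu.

Type A_2, Milnor number mu = 2.

The Hessian of f at 0 has rank 1. Corank 1: A-series; mu = 2 gives A_2.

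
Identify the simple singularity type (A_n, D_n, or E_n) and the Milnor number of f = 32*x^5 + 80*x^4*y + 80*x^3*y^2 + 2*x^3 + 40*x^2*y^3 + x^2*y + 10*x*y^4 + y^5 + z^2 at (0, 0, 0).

Type D6, Milnor number mu = 6.

The Hessian of f at 0 has rank 1. Corank 2; j^3 = x^2*(2*x + y) has shape L^2 M (L != M), so D-series; mu = 6 gives D_6.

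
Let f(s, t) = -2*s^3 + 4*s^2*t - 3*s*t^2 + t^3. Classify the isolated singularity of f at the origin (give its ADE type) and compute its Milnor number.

Type D_4, Milnor number mu = 4.

The Hessian of f at 0 has rank 0. Corank 2; j^3 = -(s - t)*(2*s^2 - 2*s*t + t^2) splits into three distinct lines over C (the quadratic factor has nonzero discriminant), so D_4.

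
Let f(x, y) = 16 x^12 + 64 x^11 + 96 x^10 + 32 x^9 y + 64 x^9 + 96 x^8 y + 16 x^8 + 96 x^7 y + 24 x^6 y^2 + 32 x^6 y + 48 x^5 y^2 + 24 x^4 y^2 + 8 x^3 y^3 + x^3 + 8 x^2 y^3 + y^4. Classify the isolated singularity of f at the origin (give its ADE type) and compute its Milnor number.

The Hessian of f at 0 is [[0, 0], [0, 0]] with rank 0, so corank 2. A Groebner basis of the Jacobian ideal J(f) in C{x,y} is {y^3, x^2}; counting standard monomials gives mu = 6. Corank 2; j^3 = x^3 is a perfect cube, so E-series; the 4-jet and mu = 6 give E_6.

Type E6, Milnor number mu = 6.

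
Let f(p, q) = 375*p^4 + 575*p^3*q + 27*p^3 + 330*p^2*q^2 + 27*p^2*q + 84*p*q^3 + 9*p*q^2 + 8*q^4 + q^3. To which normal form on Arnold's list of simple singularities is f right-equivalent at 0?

The Hessian of f at 0 has rank 0. Corank 2; j^3 = (3*p + q)^3 is a perfect cube, so E-series; the 4-jet and mu = 7 give E_7.

E_{7}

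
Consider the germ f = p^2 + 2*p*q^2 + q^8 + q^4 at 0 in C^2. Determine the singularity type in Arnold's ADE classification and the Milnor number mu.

Type A_7, Milnor number mu = 7.

The Hessian of f at 0 has rank 1. Corank 1: A-series; mu = 7 gives A_7.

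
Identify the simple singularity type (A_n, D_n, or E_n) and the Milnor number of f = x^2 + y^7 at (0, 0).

Type A_{6}, Milnor number mu = 6.

The Hessian of f at 0 is [[2, 0], [0, 0]] with rank 1, so corank 1. A Groebner basis of the Jacobian ideal J(f) in C{x,y} is {y^6, x}; counting standard monomials gives mu = 6. Corank 1: A-series; mu = 6 gives A_6.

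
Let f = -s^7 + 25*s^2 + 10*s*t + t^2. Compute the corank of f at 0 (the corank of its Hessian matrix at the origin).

The Hessian at 0 is [[50, 10], [10, 2]] of rank 1; hence corank 1.

1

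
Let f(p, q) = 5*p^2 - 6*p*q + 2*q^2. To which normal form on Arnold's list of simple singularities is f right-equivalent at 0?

A1

The Hessian of f at 0 has rank 2. Corank 0: nondegenerate Morse point, so A_1.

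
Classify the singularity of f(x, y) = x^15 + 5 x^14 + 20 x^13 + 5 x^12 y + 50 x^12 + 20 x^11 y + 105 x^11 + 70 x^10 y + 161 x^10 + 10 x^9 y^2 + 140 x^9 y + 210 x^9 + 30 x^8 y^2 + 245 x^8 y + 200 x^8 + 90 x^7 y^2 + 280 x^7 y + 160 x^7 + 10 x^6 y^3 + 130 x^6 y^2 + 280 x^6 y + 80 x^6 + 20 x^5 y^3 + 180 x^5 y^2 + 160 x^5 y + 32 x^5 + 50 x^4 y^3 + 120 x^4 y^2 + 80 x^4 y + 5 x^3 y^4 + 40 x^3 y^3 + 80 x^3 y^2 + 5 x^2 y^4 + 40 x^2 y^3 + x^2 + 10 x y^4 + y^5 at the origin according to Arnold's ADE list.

A4

The Hessian of f at 0 has rank 1. Corank 1: A-series; mu = 4 gives A_4.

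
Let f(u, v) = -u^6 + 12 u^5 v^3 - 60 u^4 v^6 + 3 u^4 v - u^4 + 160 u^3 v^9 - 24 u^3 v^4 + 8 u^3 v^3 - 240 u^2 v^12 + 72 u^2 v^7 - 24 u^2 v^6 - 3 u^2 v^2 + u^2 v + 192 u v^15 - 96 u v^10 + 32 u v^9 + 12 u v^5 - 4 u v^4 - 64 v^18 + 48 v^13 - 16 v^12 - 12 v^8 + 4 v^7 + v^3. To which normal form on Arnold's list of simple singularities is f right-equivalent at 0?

The Hessian of f at 0 has rank 0. Corank 2; j^3 = v*(u^2 + v^2) splits into three distinct lines over C (the quadratic factor has nonzero discriminant), so D_4.

D4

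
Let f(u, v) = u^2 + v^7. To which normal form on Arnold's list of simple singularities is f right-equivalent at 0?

The Hessian of f at 0 has rank 1. Corank 1: A-series; mu = 6 gives A_6.

A_{6}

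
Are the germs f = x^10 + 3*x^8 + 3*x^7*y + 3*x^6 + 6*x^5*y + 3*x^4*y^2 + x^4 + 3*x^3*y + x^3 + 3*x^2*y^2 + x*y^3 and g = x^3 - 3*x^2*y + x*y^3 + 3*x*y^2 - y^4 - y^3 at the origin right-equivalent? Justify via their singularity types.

Yes.

The Hessian of f at 0 has rank 0. Corank 2; j^3 = x^3 is a perfect cube, so E-series; the 4-jet and mu = 7 give E_7. The Hessian of g at 0 has rank 0. Corank 2; j^3 = (x - y)^3 is a perfect cube, so E-series; the 4-jet and mu = 7 give E_7. Both have type E_7, hence right-equivalent.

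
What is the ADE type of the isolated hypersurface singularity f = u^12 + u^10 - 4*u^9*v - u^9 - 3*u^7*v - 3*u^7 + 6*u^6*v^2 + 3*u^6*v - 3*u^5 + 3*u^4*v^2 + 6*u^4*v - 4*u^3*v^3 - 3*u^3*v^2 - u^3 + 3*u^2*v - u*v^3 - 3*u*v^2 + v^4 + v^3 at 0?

The Hessian of f at 0 has rank 0. Corank 2; j^3 = -(u - v)^3 is a perfect cube, so E-series; the 4-jet and mu = 7 give E_7.

E_{7}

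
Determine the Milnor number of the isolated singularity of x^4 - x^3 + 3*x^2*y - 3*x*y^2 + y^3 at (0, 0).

The Hessian of f at 0 has rank 0. Corank 2; j^3 = -(x - y)^3 is a perfect cube, so E-series; the 4-jet and mu = 6 give E_6.

6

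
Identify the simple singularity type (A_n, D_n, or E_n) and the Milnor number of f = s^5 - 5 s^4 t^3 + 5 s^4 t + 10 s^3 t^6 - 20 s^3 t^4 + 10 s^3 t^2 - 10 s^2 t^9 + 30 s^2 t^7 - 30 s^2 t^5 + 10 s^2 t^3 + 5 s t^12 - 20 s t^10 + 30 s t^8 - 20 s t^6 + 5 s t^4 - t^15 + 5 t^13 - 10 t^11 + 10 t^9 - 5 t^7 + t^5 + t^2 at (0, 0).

Type A_4, Milnor number mu = 4.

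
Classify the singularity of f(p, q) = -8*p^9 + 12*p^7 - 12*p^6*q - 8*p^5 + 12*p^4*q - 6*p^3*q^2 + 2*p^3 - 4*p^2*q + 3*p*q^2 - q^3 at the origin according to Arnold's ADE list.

D_{4}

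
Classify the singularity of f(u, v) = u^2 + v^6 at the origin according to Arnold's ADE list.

A_{5}

The Hessian of f at 0 has rank 1. Corank 1: A-series; mu = 5 gives A_5.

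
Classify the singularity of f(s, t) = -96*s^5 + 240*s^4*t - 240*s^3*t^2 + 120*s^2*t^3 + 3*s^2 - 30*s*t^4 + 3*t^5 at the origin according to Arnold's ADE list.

The Hessian of f at 0 has rank 1. Corank 1: A-series; mu = 4 gives A_4.

A_{4}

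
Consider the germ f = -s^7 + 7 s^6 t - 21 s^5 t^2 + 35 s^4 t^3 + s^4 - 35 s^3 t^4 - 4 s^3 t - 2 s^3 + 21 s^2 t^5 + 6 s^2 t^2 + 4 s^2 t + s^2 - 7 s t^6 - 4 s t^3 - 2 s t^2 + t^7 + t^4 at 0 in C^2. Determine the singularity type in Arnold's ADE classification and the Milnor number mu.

Type A_6, Milnor number mu = 6.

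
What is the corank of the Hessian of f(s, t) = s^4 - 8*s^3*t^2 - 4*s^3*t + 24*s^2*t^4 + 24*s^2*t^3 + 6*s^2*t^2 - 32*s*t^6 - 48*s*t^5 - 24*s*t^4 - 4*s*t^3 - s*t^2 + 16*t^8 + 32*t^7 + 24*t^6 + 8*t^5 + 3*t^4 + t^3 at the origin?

2

The Hessian at 0 is [[0, 0], [0, 0]] of rank 0; hence corank 2.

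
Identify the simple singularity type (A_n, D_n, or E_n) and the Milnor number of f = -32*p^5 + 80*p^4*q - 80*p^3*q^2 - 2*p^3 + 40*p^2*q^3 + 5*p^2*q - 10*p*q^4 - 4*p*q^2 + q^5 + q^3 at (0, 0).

The Hessian of f at 0 has rank 0. Corank 2; j^3 = -(p - q)^2*(2*p - q) has shape L^2 M (L != M), so D-series; mu = 6 gives D_6.

Type D6, Milnor number mu = 6.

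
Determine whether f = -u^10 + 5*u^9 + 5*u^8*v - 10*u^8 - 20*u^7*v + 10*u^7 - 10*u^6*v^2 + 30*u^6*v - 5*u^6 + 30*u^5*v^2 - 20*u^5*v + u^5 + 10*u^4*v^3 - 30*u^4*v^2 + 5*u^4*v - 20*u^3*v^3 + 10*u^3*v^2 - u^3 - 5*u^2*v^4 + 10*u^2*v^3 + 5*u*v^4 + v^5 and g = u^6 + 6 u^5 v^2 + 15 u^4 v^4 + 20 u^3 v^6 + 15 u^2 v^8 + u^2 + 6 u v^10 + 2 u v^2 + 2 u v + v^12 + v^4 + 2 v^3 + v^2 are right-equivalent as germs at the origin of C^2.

The Hessian of f at 0 is [[0, 0], [0, 0]] with rank 0, so corank 2. A Groebner basis of the Jacobian ideal J(f) in C{u,v} is {v^5, u*v^3 + v^4/4, u^2}; counting standard monomials gives mu = 8. Corank 2; j^3 = -u^3 is a perfect cube, so E-series; the 5-jet and mu = 8 give E_8. The Hessian of g at 0 is [[2, 2], [2, 2]] with rank 1, so corank 1. A Groebner basis of the Jacobian ideal J(g) in C{u,v} is {u^3 + 3*u^2 + 5*u*v - 2*u - 2*v, u^2*v - 2*u^2 - 3*u*v + u + v, u + v^2 + v}; counting standard monomials gives mu = 5. Corank 1: A-series; mu = 5 gives A_5. f is E_8 but g is A_5, hence not right-equivalent.

No.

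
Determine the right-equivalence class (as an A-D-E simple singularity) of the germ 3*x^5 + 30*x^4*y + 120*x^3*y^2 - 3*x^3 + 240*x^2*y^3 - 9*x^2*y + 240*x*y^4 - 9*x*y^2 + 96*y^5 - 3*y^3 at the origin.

The Hessian of f at 0 has rank 0. Corank 2; j^3 = -3*(x + y)^3 is a perfect cube, so E-series; the 5-jet and mu = 8 give E_8.

E8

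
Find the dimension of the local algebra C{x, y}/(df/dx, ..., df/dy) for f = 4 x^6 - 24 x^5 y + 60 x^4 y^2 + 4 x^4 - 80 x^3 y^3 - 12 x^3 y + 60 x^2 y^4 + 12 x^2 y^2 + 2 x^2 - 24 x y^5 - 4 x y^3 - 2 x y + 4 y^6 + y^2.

The Hessian of f at 0 is [[4, -2], [-2, 2]] with rank 2, so corank 0. A Groebner basis of the Jacobian ideal J(f) in C{x,y} is {x, y}; counting standard monomials gives mu = 1. Corank 0: nondegenerate Morse point, so A_1.

1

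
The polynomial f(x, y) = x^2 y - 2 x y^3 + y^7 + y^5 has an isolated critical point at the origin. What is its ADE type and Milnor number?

Type D_{8}, Milnor number mu = 8.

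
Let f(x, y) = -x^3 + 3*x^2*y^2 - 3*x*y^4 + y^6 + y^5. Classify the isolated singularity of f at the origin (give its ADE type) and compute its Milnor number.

Type E8, Milnor number mu = 8.

The Hessian of f at 0 is [[0, 0], [0, 0]] with rank 0, so corank 2. A Groebner basis of the Jacobian ideal J(f) in C{x,y} is {y^4, x^3, -x^2/2 + x*y^2}; counting standard monomials gives mu = 8. Corank 2; j^3 = -x^3 is a perfect cube, so E-series; the 5-jet and mu = 8 give E_8.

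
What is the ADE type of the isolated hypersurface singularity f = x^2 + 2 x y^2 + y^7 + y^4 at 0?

The Hessian of f at 0 has rank 1. Corank 1: A-series; mu = 6 gives A_6.

A_{6}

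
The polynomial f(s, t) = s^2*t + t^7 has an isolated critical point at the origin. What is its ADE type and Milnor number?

Type D_8, Milnor number mu = 8.

The Hessian of f at 0 has rank 0. Corank 2; j^3 = s^2*t has shape L^2 M (L != M), so D-series; mu = 8 gives D_8.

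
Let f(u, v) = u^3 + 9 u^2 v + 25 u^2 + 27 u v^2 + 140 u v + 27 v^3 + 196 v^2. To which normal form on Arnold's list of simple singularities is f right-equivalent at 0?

A_{2}

The Hessian of f at 0 has rank 1. Corank 1: A-series; mu = 2 gives A_2.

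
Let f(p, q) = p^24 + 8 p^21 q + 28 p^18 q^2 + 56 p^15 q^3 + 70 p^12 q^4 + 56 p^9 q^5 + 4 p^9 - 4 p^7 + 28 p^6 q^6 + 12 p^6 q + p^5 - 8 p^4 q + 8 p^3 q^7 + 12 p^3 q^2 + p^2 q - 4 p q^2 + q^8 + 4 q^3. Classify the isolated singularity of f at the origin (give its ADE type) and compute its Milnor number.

Type D_{9}, Milnor number mu = 9.

The Hessian of f at 0 has rank 0. Corank 2; j^3 = q*(p - 2*q)^2 has shape L^2 M (L != M), so D-series; mu = 9 gives D_9.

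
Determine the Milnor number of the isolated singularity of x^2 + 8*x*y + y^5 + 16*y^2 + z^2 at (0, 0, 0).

The Hessian of f at 0 has rank 2. Corank 1: A-series; mu = 4 gives A_4.

4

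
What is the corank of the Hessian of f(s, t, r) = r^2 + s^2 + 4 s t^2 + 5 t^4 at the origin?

1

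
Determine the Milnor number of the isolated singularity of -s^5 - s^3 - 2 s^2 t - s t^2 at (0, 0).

6

The Hessian of f at 0 is [[0, 0], [0, 0]] with rank 0, so corank 2. A Groebner basis of the Jacobian ideal J(f) in C{s,t} is {s*t/5 + t^4 + t^2/5, s*t^2 + t^3, s^2 + s*t}; counting standard monomials gives mu = 6. Corank 2; j^3 = -s*(s + t)^2 has shape L^2 M (L != M), so D-series; mu = 6 gives D_6.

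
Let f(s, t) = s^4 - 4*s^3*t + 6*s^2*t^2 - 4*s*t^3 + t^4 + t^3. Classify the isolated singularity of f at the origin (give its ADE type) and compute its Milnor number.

Type E_{6}, Milnor number mu = 6.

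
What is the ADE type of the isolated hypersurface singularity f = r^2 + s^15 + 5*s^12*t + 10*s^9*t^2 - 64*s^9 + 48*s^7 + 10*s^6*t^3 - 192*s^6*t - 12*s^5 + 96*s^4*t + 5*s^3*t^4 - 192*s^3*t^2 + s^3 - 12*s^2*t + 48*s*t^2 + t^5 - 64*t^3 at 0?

The Hessian of f at 0 is [[0, 0, 0], [0, 0, 0], [0, 0, 2]] with rank 1, so corank 2. A Groebner basis of the Jacobian ideal J(f) in C{s,t,r} is {-s^2/512 + s*t^3 + s*t/64 - t^2/32, t^4, s^3 - 48*s*t^2 + 128*t^3, s^2*t - 8*s*t^2 + 16*t^3, r}; counting standard monomials gives mu = 8. Corank 2; j^3 = (s - 4*t)^3 is a perfect cube, so E-series; the 5-jet and mu = 8 give E_8.

E8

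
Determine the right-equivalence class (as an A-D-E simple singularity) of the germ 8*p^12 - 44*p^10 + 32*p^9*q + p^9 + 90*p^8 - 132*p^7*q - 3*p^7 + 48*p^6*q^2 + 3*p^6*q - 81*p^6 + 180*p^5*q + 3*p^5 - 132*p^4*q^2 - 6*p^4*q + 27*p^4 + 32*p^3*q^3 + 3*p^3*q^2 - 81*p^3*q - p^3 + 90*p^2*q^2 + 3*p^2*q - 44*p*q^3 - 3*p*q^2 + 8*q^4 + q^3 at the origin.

E_7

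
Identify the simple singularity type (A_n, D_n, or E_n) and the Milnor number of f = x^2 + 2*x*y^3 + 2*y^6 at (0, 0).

Type A_{5}, Milnor number mu = 5.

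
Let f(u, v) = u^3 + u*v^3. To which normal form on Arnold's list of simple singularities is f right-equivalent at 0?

The Hessian of f at 0 has rank 0. Corank 2; j^3 = u^3 is a perfect cube, so E-series; the 4-jet and mu = 7 give E_7.

E_{7}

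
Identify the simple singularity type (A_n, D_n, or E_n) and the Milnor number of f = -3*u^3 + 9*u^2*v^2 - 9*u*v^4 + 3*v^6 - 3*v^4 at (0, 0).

Type E_{6}, Milnor number mu = 6.

The Hessian of f at 0 is [[0, 0], [0, 0]] with rank 0, so corank 2. A Groebner basis of the Jacobian ideal J(f) in C{u,v} is {u^3, u^2*v, -u^2/2 + u*v^2, v^3}; counting standard monomials gives mu = 6. Corank 2; j^3 = -3*u^3 is a perfect cube, so E-series; the 4-jet and mu = 6 give E_6.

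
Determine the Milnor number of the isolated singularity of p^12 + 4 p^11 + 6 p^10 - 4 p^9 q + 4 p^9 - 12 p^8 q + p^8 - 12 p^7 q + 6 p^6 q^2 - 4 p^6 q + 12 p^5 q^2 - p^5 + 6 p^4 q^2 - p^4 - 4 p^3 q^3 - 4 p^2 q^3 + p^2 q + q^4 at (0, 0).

5

The Hessian of f at 0 has rank 0. Corank 2; j^3 = p^2*q has shape L^2 M (L != M), so D-series; mu = 5 gives D_5.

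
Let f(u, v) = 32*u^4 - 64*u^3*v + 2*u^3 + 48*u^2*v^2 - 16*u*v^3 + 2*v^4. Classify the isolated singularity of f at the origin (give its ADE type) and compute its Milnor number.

The Hessian of f at 0 has rank 0. Corank 2; j^3 = 2*u^3 is a perfect cube, so E-series; the 4-jet and mu = 6 give E_6.

Type E_{6}, Milnor number mu = 6.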